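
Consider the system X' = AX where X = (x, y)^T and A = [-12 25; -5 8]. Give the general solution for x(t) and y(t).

x(t) = -C_1e^(-2t)sin(5t) - 2C_1e^(-2t)cos(5t) - 2C_2e^(-2t)sin(5t) + C_2e^(-2t)cos(5t), y(t) = -C_1e^(-2t)cos(5t) - C_2e^(-2t)sin(5t)

Coefficient matrix A = [[-12, 25], [-5, 8]].
Characteristic polynomial det(A - λI) = λ^2 + 4λ + 29 = 0.
Eigenvalues λ = -2 ± 5i (complex conjugate pair).
For λ=-2+5i: an eigenvector is (-2,-1) - i(-1,0) = (-2 + i, -1).
A real fundamental pair from Re and Im of e^((-2+5i)t)v: X_1 = e^(-2t)(cos(5t)·(-2,-1) + sin(5t)·(-1,0)), X_2 = e^(-2t)(sin(5t)·(-2,-1) - cos(5t)·(-1,0)).
General solution: C_1X_1 + C_2X_2.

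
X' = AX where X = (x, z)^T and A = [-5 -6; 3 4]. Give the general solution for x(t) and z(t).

Coefficient matrix A = [[-5, -6], [3, 4]].
Characteristic polynomial det(A - λI) = λ^2 + λ - 2 = 0.
Eigenvalues λ = 1, -2.
For λ=1: (A-λI) row 1 is [-6, -6], so an eigenvector is (1, -1).
For λ=-2: (A-λI) row 1 is [-3, -6], so an eigenvector is (2, -1).
General solution: c_1e^(t)(1,-1) + c_2e^(-2t)(2,-1).

x(t) = c_1e^(t) + 2c_2e^(-2t), z(t) = -c_1e^(t) - c_2e^(-2t)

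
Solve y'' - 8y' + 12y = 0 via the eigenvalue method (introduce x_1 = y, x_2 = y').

Let x_1 = y, x_2 = y'. Then x_1' = x_2 and x_2' = -12x_1 + 8x_2.
A = [[0,1],[-12,8]]; det(A-λI) = λ^2 - 8λ + 12.
Eigenvalues λ = 2, 6 with eigenvectors (1,2), (1,6).

y(t) = C_1e^(2t) + C_2e^(6t)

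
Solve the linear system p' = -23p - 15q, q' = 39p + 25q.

p(t) = 2C_1e^(t)sin(3t) + C_1e^(t)cos(3t) + C_2e^(t)sin(3t) - 2C_2e^(t)cos(3t), q(t) = -3C_1e^(t)sin(3t) - 2C_1e^(t)cos(3t) - 2C_2e^(t)sin(3t) + 3C_2e^(t)cos(3t)

Coefficient matrix A = [[-23, -15], [39, 25]].
Characteristic polynomial det(A - λI) = λ^2 - 2λ + 10 = 0.
Eigenvalues λ = 1 ± 3i (complex conjugate pair).
For λ=1+3i: an eigenvector is (1,-2) - i(2,-3) = (1 - 2i, -2 + 3i).
A real fundamental pair from Re and Im of e^((1+3i)t)v: X_1 = e^(t)(cos(3t)·(1,-2) + sin(3t)·(2,-3)), X_2 = e^(t)(sin(3t)·(1,-2) - cos(3t)·(2,-3)).
General solution: C_1X_1 + C_2X_2.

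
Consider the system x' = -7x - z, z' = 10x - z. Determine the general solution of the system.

Coefficient matrix A = [[-7, -1], [10, -1]].
Characteristic polynomial det(A - λI) = λ^2 + 8λ + 17 = 0.
Eigenvalues λ = -4 ± i (complex conjugate pair).
For λ=-4+i: an eigenvector is (0,-1) - i(1,-3) = (0 - i, -1 + 3i).
A real fundamental pair from Re and Im of e^((-4+i)t)v: X_1 = e^(-4t)(cos(t)·(0,-1) + sin(t)·(1,-3)), X_2 = e^(-4t)(sin(t)·(0,-1) - cos(t)·(1,-3)).
General solution: C_1X_1 + C_2X_2.

x(t) = C_1e^(-4t)sin(t) - C_2e^(-4t)cos(t), z(t) = -3C_1e^(-4t)sin(t) - C_1e^(-4t)cos(t) - C_2e^(-4t)sin(t) + 3C_2e^(-4t)cos(t)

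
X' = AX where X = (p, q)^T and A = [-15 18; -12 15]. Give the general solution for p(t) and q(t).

Coefficient matrix A = [[-15, 18], [-12, 15]].
Characteristic polynomial det(A - λI) = λ^2 - 9 = 0.
Eigenvalues λ = 3, -3.
For λ=3: (A-λI) row 1 is [-18, 18], so an eigenvector is (-1, -1).
For λ=-3: (A-λI) row 1 is [-12, 18], so an eigenvector is (3, 2).
General solution: c_1e^(3t)(-1,-1) + c_2e^(-3t)(3,2).

p(t) = -c_1e^(3t) + 3c_2e^(-3t), q(t) = -c_1e^(3t) + 2c_2e^(-3t)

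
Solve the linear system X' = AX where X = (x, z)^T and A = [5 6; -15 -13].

Coefficient matrix A = [[5, 6], [-15, -13]].
Characteristic polynomial det(A - λI) = λ^2 + 8λ + 25 = 0.
Eigenvalues λ = -4 ± 3i (complex conjugate pair).
For λ=-4+3i: an eigenvector is (-1,2) - i(1,-1) = (-1 - i, 2 + i).
A real fundamental pair from Re and Im of e^((-4+3i)t)v: X_1 = e^(-4t)(cos(3t)·(-1,2) + sin(3t)·(1,-1)), X_2 = e^(-4t)(sin(3t)·(-1,2) - cos(3t)·(1,-1)).
General solution: C_1X_1 + C_2X_2.

x(t) = C_1e^(-4t)sin(3t) - C_1e^(-4t)cos(3t) - C_2e^(-4t)sin(3t) - C_2e^(-4t)cos(3t), z(t) = -C_1e^(-4t)sin(3t) + 2C_1e^(-4t)cos(3t) + 2C_2e^(-4t)sin(3t) + C_2e^(-4t)cos(3t)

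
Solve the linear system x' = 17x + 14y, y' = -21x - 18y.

Coefficient matrix A = [[17, 14], [-21, -18]].
Characteristic polynomial det(A - λI) = λ^2 + λ - 12 = 0.
Eigenvalues λ = -4, 3.
For λ=-4: (A-λI) row 1 is [21, 14], so an eigenvector is (-2, 3).
For λ=3: (A-λI) row 1 is [14, 14], so an eigenvector is (1, -1).
General solution: K_1e^(-4t)(-2,3) + K_2e^(3t)(1,-1).

x(t) = -2K_1e^(-4t) + K_2e^(3t), y(t) = 3K_1e^(-4t) - K_2e^(3t)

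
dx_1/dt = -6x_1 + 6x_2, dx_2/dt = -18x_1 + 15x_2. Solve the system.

x_1(t) = C_1e^(6t) - 2C_2e^(3t), x_2(t) = 2C_1e^(6t) - 3C_2e^(3t)

Coefficient matrix A = [[-6, 6], [-18, 15]].
Characteristic polynomial det(A - λI) = λ^2 - 9λ + 18 = 0.
Eigenvalues λ = 6, 3.
For λ=6: (A-λI) row 1 is [-12, 6], so an eigenvector is (1, 2).
For λ=3: (A-λI) row 1 is [-9, 6], so an eigenvector is (-2, -3).
General solution: C_1e^(6t)(1,2) + C_2e^(3t)(-2,-3).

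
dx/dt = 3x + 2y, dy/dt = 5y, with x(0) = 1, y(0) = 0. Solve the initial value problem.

Coefficient matrix A = [[3, 2], [0, 5]].
Characteristic polynomial det(A - λI) = λ^2 - 8λ + 15 = 0.
Eigenvalues λ = 5, 3.
For λ=5: (A-λI) row 1 is [-2, 2], so an eigenvector is (1, 1).
For λ=3: (A-λI) row 1 is [0, 2], so an eigenvector is (-1, 0).
General solution: K_1e^(5t)(1,1) + K_2e^(3t)(-1,0).
Applying x(0)=1, y(0)=0 gives K_1=0, K_2=-1.

x(t) = e^(3t), y(t) = 0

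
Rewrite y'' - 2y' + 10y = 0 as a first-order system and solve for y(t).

y(t) = C_1e^(t)cos(3t) + C_2e^(t)sin(3t)

Let x_1 = y, x_2 = y'. Then x_1' = x_2 and x_2' = -10x_1 + 2x_2.
A = [[0,1],[-10,2]]; det(A-λI) = λ^2 - 2λ + 10.
Eigenvalues λ = 1 ± 3i.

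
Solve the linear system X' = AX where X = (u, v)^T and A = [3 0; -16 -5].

Coefficient matrix A = [[3, 0], [-16, -5]].
Characteristic polynomial det(A - λI) = λ^2 + 2λ - 15 = 0.
Eigenvalues λ = -5, 3.
For λ=-5: (A-λI) row 1 is [8, 0], so an eigenvector is (0, -1).
For λ=3: (A-λI) row 2 is [-16, -8], so an eigenvector is (1, -2).
General solution: c_1e^(-5t)(0,-1) + c_2e^(3t)(1,-2).

u(t) = c_2e^(3t), v(t) = -c_1e^(-5t) - 2c_2e^(3t)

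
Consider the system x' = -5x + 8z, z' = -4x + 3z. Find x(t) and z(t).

Coefficient matrix A = [[-5, 8], [-4, 3]].
Characteristic polynomial det(A - λI) = λ^2 + 2λ + 17 = 0.
Eigenvalues λ = -1 ± 4i (complex conjugate pair).
For λ=-1+4i: an eigenvector is (-1,0) - i(1,1) = (-1 - i, 0 - i).
A real fundamental pair from Re and Im of e^((-1+4i)t)v: X_1 = e^(-t)(cos(4t)·(-1,0) + sin(4t)·(1,1)), X_2 = e^(-t)(sin(4t)·(-1,0) - cos(4t)·(1,1)).
General solution: K_1X_1 + K_2X_2.

x(t) = K_1e^(-t)sin(4t) - K_1e^(-t)cos(4t) - K_2e^(-t)sin(4t) - K_2e^(-t)cos(4t), z(t) = K_1e^(-t)sin(4t) - K_2e^(-t)cos(4t)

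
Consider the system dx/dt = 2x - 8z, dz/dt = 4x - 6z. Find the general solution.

x(t) = -C_1e^(-2t)sin(4t) + C_1e^(-2t)cos(4t) + C_2e^(-2t)sin(4t) + C_2e^(-2t)cos(4t), z(t) = C_1e^(-2t)cos(4t) + C_2e^(-2t)sin(4t)

Coefficient matrix A = [[2, -8], [4, -6]].
Characteristic polynomial det(A - λI) = λ^2 + 4λ + 20 = 0.
Eigenvalues λ = -2 ± 4i (complex conjugate pair).
For λ=-2+4i: an eigenvector is (1,1) - i(-1,0) = (1 + i, 1).
A real fundamental pair from Re and Im of e^((-2+4i)t)v: X_1 = e^(-2t)(cos(4t)·(1,1) + sin(4t)·(-1,0)), X_2 = e^(-2t)(sin(4t)·(1,1) - cos(4t)·(-1,0)).
General solution: C_1X_1 + C_2X_2.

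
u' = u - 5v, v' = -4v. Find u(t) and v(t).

u(t) = -C_1e^(-4t) + C_2e^(t), v(t) = -C_1e^(-4t)

Coefficient matrix A = [[1, -5], [0, -4]].
Characteristic polynomial det(A - λI) = λ^2 + 3λ - 4 = 0.
Eigenvalues λ = -4, 1.
For λ=-4: (A-λI) row 1 is [5, -5], so an eigenvector is (-1, -1).
For λ=1: (A-λI) row 1 is [0, -5], so an eigenvector is (1, 0).
General solution: C_1e^(-4t)(-1,-1) + C_2e^(t)(1,0).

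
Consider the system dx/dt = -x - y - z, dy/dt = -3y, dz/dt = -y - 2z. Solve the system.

Coefficient matrix A = [[-1, -1, -1], [0, -3, 0], [0, -1, -2]].
det(A - λI) = 0 gives eigenvalues λ = -3, -1, -2.
For λ=-3: eigenvector (1,1,1).
For λ=-1: eigenvector (1,0,0).
For λ=-2: eigenvector (1,0,1).
General solution: c_1e^(-3t)(1,1,1) + c_2e^(-t)(1,0,0) + c_3e^(-2t)(1,0,1).

x(t) = c_1e^(-3t) + c_2e^(-t) + c_3e^(-2t), y(t) = c_1e^(-3t), z(t) = c_1e^(-3t) + c_3e^(-2t)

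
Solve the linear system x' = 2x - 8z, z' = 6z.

x(t) = 2C_1e^(6t) - C_2e^(2t), z(t) = -C_1e^(6t)

Coefficient matrix A = [[2, -8], [0, 6]].
Characteristic polynomial det(A - λI) = λ^2 - 8λ + 12 = 0.
Eigenvalues λ = 6, 2.
For λ=6: (A-λI) row 1 is [-4, -8], so an eigenvector is (2, -1).
For λ=2: (A-λI) row 1 is [0, -8], so an eigenvector is (-1, 0).
General solution: C_1e^(6t)(2,-1) + C_2e^(2t)(-1,0).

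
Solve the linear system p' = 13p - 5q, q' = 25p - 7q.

p(t) = C_1e^(3t)sin(5t) - C_2e^(3t)cos(5t), q(t) = 2C_1e^(3t)sin(5t) - C_1e^(3t)cos(5t) - C_2e^(3t)sin(5t) - 2C_2e^(3t)cos(5t)

Coefficient matrix A = [[13, -5], [25, -7]].
Characteristic polynomial det(A - λI) = λ^2 - 6λ + 34 = 0.
Eigenvalues λ = 3 ± 5i (complex conjugate pair).
For λ=3+5i: an eigenvector is (0,-1) - i(1,2) = (0 - i, -1 - 2i).
A real fundamental pair from Re and Im of e^((3+5i)t)v: X_1 = e^(3t)(cos(5t)·(0,-1) + sin(5t)·(1,2)), X_2 = e^(3t)(sin(5t)·(0,-1) - cos(5t)·(1,2)).
General solution: C_1X_1 + C_2X_2.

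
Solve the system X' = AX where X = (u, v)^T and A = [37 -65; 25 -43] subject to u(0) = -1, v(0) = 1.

Coefficient matrix A = [[37, -65], [25, -43]].
Characteristic polynomial det(A - λI) = λ^2 + 6λ + 34 = 0.
Eigenvalues λ = -3 ± 5i (complex conjugate pair).
For λ=-3+5i: an eigenvector is (3,2) - i(-2,-1) = (3 + 2i, 2 + i).
A real fundamental pair from Re and Im of e^((-3+5i)t)v: X_1 = e^(-3t)(cos(5t)·(3,2) + sin(5t)·(-2,-1)), X_2 = e^(-3t)(sin(5t)·(3,2) - cos(5t)·(-2,-1)).
General solution: C_1X_1 + C_2X_2.
Applying u(0)=-1, v(0)=1 gives C_1=3, C_2=-5.

u(t) = -21e^(-3t)sin(5t) - e^(-3t)cos(5t), v(t) = -13e^(-3t)sin(5t) + e^(-3t)cos(5t)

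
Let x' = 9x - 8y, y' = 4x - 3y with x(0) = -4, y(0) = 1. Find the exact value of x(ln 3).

A = [[9,-8],[4,-3]]; eigenvalues λ = 1, 5.
Eigenvectors: (-1,-1) for λ=1, (-2,-1) for λ=5.
From the initial condition, c_1 = -6, c_2 = 5.
x(ln 3) = (-6)(3^1)(-1) + (5)(3^5)(-2) = -2412.

-2412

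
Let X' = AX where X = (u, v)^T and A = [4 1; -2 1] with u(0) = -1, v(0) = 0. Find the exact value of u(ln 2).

-12

A = [[4,1],[-2,1]]; eigenvalues λ = 2, 3.
Eigenvectors: (-1,2) for λ=2, (1,-1) for λ=3.
From the initial condition, c_1 = -1, c_2 = -2.
u(ln 2) = (-1)(2^2)(-1) + (-2)(2^3)(1) = -12.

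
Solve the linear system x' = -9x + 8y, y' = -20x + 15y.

Coefficient matrix A = [[-9, 8], [-20, 15]].
Characteristic polynomial det(A - λI) = λ^2 - 6λ + 25 = 0.
Eigenvalues λ = 3 ± 4i (complex conjugate pair).
For λ=3+4i: an eigenvector is (-1,-1) - i(1,2) = (-1 - i, -1 - 2i).
A real fundamental pair from Re and Im of e^((3+4i)t)v: X_1 = e^(3t)(cos(4t)·(-1,-1) + sin(4t)·(1,2)), X_2 = e^(3t)(sin(4t)·(-1,-1) - cos(4t)·(1,2)).
General solution: c_1X_1 + c_2X_2.

x(t) = c_1e^(3t)sin(4t) - c_1e^(3t)cos(4t) - c_2e^(3t)sin(4t) - c_2e^(3t)cos(4t), y(t) = 2c_1e^(3t)sin(4t) - c_1e^(3t)cos(4t) - c_2e^(3t)sin(4t) - 2c_2e^(3t)cos(4t)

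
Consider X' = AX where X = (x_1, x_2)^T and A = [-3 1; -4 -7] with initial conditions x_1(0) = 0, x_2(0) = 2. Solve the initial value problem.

Coefficient matrix A = [[-3, 1], [-4, -7]].
Characteristic polynomial det(A - λI) = λ^2 + 10λ + 25 = 0.
Single eigenvalue λ = -5 with algebraic multiplicity 2.
Eigenvector v = (1,-2); generalized eigenvector w with (A-λI)w=v is (0,1).
General solution: e^(-5t)[c_1·v + c_2·(t·v + w)].
Applying x_1(0)=0, x_2(0)=2 gives c_1=0, c_2=2.

x_1(t) = 2te^(-5t), x_2(t) = -4te^(-5t) + 2e^(-5t)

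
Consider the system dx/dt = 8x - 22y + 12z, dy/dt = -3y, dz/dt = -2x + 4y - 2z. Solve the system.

Coefficient matrix A = [[8, -22, 12], [0, -3, 0], [-2, 4, -2]].
det(A - λI) = 0 gives eigenvalues λ = 4, 2, -3.
For λ=4: eigenvector (3,0,-1).
For λ=2: eigenvector (-2,0,1).
For λ=-3: eigenvector (2,1,0).
General solution: K_1e^(4t)(3,0,-1) + K_2e^(2t)(-2,0,1) + K_3e^(-3t)(2,1,0).

x(t) = 3K_1e^(4t) - 2K_2e^(2t) + 2K_3e^(-3t), y(t) = K_3e^(-3t), z(t) = -K_1e^(4t) + K_2e^(2t)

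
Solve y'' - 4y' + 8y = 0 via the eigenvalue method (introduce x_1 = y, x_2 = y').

y(t) = K_1e^(2t)cos(2t) + K_2e^(2t)sin(2t)

Let x_1 = y, x_2 = y'. Then x_1' = x_2 and x_2' = -8x_1 + 4x_2.
A = [[0,1],[-8,4]]; det(A-λI) = λ^2 - 4λ + 8.
Eigenvalues λ = 2 ± 2i.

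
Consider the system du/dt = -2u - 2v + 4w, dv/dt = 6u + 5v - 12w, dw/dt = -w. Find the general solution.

u(t) = K_1e^(2t) + 2K_2e^(t), v(t) = -2K_1e^(2t) - 3K_2e^(t) + 2K_3e^(-t), w(t) = K_3e^(-t)

Coefficient matrix A = [[-2, -2, 4], [6, 5, -12], [0, 0, -1]].
det(A - λI) = 0 gives eigenvalues λ = 2, 1, -1.
For λ=2: eigenvector (1,-2,0).
For λ=1: eigenvector (2,-3,0).
For λ=-1: eigenvector (0,2,1).
General solution: K_1e^(2t)(1,-2,0) + K_2e^(t)(2,-3,0) + K_3e^(-t)(0,2,1).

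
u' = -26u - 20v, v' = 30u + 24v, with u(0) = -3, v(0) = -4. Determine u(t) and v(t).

Coefficient matrix A = [[-26, -20], [30, 24]].
Characteristic polynomial det(A - λI) = λ^2 + 2λ - 24 = 0.
Eigenvalues λ = -6, 4.
For λ=-6: (A-λI) row 1 is [-20, -20], so an eigenvector is (-1, 1).
For λ=4: (A-λI) row 1 is [-30, -20], so an eigenvector is (-2, 3).
General solution: c_1e^(-6t)(-1,1) + c_2e^(4t)(-2,3).
Applying u(0)=-3, v(0)=-4 gives c_1=17, c_2=-7.

u(t) = 14e^(4t) - 17e^(-6t), v(t) = -21e^(4t) + 17e^(-6t)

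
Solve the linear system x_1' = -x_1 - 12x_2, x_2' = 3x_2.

x_1(t) = -c_1e^(-t) + 3c_2e^(3t), x_2(t) = -c_2e^(3t)

Coefficient matrix A = [[-1, -12], [0, 3]].
Characteristic polynomial det(A - λI) = λ^2 - 2λ - 3 = 0.
Eigenvalues λ = -1, 3.
For λ=-1: (A-λI) row 1 is [0, -12], so an eigenvector is (-1, 0).
For λ=3: (A-λI) row 1 is [-4, -12], so an eigenvector is (3, -1).
General solution: c_1e^(-t)(-1,0) + c_2e^(3t)(3,-1).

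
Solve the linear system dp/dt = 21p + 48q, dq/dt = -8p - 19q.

Coefficient matrix A = [[21, 48], [-8, -19]].
Characteristic polynomial det(A - λI) = λ^2 - 2λ - 15 = 0.
Eigenvalues λ = -3, 5.
For λ=-3: (A-λI) row 1 is [24, 48], so an eigenvector is (-2, 1).
For λ=5: (A-λI) row 1 is [16, 48], so an eigenvector is (-3, 1).
General solution: c_1e^(-3t)(-2,1) + c_2e^(5t)(-3,1).

p(t) = -2c_1e^(-3t) - 3c_2e^(5t), q(t) = c_1e^(-3t) + c_2e^(5t)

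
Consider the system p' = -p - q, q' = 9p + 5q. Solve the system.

Coefficient matrix A = [[-1, -1], [9, 5]].
Characteristic polynomial det(A - λI) = λ^2 - 4λ + 4 = 0.
Single eigenvalue λ = 2 with algebraic multiplicity 2.
Eigenvector v = (1,-3); generalized eigenvector w with (A-λI)w=v is (-1,2).
General solution: e^(2t)[c_1·v + c_2·(t·v + w)].

p(t) = c_1e^(2t) + c_2te^(2t) - c_2e^(2t), q(t) = -3c_1e^(2t) - 3c_2te^(2t) + 2c_2e^(2t)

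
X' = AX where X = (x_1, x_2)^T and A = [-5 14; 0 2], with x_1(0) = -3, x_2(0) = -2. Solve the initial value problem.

x_1(t) = -4e^(2t) + e^(-5t), x_2(t) = -2e^(2t)

Coefficient matrix A = [[-5, 14], [0, 2]].
Characteristic polynomial det(A - λI) = λ^2 + 3λ - 10 = 0.
Eigenvalues λ = 2, -5.
For λ=2: (A-λI) row 1 is [-7, 14], so an eigenvector is (-2, -1).
For λ=-5: (A-λI) row 1 is [0, 14], so an eigenvector is (-1, 0).
General solution: K_1e^(2t)(-2,-1) + K_2e^(-5t)(-1,0).
Applying x_1(0)=-3, x_2(0)=-2 gives K_1=2, K_2=-1.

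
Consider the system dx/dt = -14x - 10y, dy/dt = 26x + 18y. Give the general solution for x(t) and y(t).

Coefficient matrix A = [[-14, -10], [26, 18]].
Characteristic polynomial det(A - λI) = λ^2 - 4λ + 8 = 0.
Eigenvalues λ = 2 ± 2i (complex conjugate pair).
For λ=2+2i: an eigenvector is (1,-2) - i(2,-3) = (1 - 2i, -2 + 3i).
A real fundamental pair from Re and Im of e^((2+2i)t)v: X_1 = e^(2t)(cos(2t)·(1,-2) + sin(2t)·(2,-3)), X_2 = e^(2t)(sin(2t)·(1,-2) - cos(2t)·(2,-3)).
General solution: c_1X_1 + c_2X_2.

x(t) = 2c_1e^(2t)sin(2t) + c_1e^(2t)cos(2t) + c_2e^(2t)sin(2t) - 2c_2e^(2t)cos(2t), y(t) = -3c_1e^(2t)sin(2t) - 2c_1e^(2t)cos(2t) - 2c_2e^(2t)sin(2t) + 3c_2e^(2t)cos(2t)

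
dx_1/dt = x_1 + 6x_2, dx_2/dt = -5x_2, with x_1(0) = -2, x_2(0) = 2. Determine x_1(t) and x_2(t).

x_1(t) = -2e^(-5t), x_2(t) = 2e^(-5t)

Coefficient matrix A = [[1, 6], [0, -5]].
Characteristic polynomial det(A - λI) = λ^2 + 4λ - 5 = 0.
Eigenvalues λ = -5, 1.
For λ=-5: (A-λI) row 1 is [6, 6], so an eigenvector is (-1, 1).
For λ=1: (A-λI) row 1 is [0, 6], so an eigenvector is (1, 0).
General solution: K_1e^(-5t)(-1,1) + K_2e^(t)(1,0).
Applying x_1(0)=-2, x_2(0)=2 gives K_1=2, K_2=0.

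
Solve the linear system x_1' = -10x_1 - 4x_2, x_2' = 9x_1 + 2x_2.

x_1(t) = -2K_1e^(-4t) - 2K_2te^(-4t) - K_2e^(-4t), x_2(t) = 3K_1e^(-4t) + 3K_2te^(-4t) + 2K_2e^(-4t)

Coefficient matrix A = [[-10, -4], [9, 2]].
Characteristic polynomial det(A - λI) = λ^2 + 8λ + 16 = 0.
Single eigenvalue λ = -4 with algebraic multiplicity 2.
Eigenvector v = (-2,3); generalized eigenvector w with (A-λI)w=v is (-1,2).
General solution: e^(-4t)[K_1·v + K_2·(t·v + w)].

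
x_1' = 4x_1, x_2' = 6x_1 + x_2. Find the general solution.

Coefficient matrix A = [[4, 0], [6, 1]].
Characteristic polynomial det(A - λI) = λ^2 - 5λ + 4 = 0.
Eigenvalues λ = 1, 4.
For λ=1: (A-λI) row 1 is [3, 0], so an eigenvector is (0, -1).
For λ=4: (A-λI) row 2 is [6, -3], so an eigenvector is (1, 2).
General solution: C_1e^(t)(0,-1) + C_2e^(4t)(1,2).

x_1(t) = C_2e^(4t), x_2(t) = -C_1e^(t) + 2C_2e^(4t)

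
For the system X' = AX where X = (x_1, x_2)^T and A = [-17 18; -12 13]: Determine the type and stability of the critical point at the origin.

saddle

A = [[-17,18],[-12,13]]; det(A-λI) = λ^2 + 4λ - 5.
λ = 1, -5: opposite signs.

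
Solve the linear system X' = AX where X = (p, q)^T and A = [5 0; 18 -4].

Coefficient matrix A = [[5, 0], [18, -4]].
Characteristic polynomial det(A - λI) = λ^2 - λ - 20 = 0.
Eigenvalues λ = -4, 5.
For λ=-4: (A-λI) row 1 is [9, 0], so an eigenvector is (0, -1).
For λ=5: (A-λI) row 2 is [18, -9], so an eigenvector is (-1, -2).
General solution: K_1e^(-4t)(0,-1) + K_2e^(5t)(-1,-2).

p(t) = -K_2e^(5t), q(t) = -K_1e^(-4t) - 2K_2e^(5t)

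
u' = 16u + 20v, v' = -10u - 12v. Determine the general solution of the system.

u(t) = 3c_1e^(2t)sin(2t) - c_1e^(2t)cos(2t) - c_2e^(2t)sin(2t) - 3c_2e^(2t)cos(2t), v(t) = -2c_1e^(2t)sin(2t) + c_1e^(2t)cos(2t) + c_2e^(2t)sin(2t) + 2c_2e^(2t)cos(2t)

Coefficient matrix A = [[16, 20], [-10, -12]].
Characteristic polynomial det(A - λI) = λ^2 - 4λ + 8 = 0.
Eigenvalues λ = 2 ± 2i (complex conjugate pair).
For λ=2+2i: an eigenvector is (-1,1) - i(3,-2) = (-1 - 3i, 1 + 2i).
A real fundamental pair from Re and Im of e^((2+2i)t)v: X_1 = e^(2t)(cos(2t)·(-1,1) + sin(2t)·(3,-2)), X_2 = e^(2t)(sin(2t)·(-1,1) - cos(2t)·(3,-2)).
General solution: c_1X_1 + c_2X_2.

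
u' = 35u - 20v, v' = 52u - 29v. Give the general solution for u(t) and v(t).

Coefficient matrix A = [[35, -20], [52, -29]].
Characteristic polynomial det(A - λI) = λ^2 - 6λ + 25 = 0.
Eigenvalues λ = 3 ± 4i (complex conjugate pair).
For λ=3+4i: an eigenvector is (2,3) - i(1,2) = (2 - i, 3 - 2i).
A real fundamental pair from Re and Im of e^((3+4i)t)v: X_1 = e^(3t)(cos(4t)·(2,3) + sin(4t)·(1,2)), X_2 = e^(3t)(sin(4t)·(2,3) - cos(4t)·(1,2)).
General solution: c_1X_1 + c_2X_2.

u(t) = c_1e^(3t)sin(4t) + 2c_1e^(3t)cos(4t) + 2c_2e^(3t)sin(4t) - c_2e^(3t)cos(4t), v(t) = 2c_1e^(3t)sin(4t) + 3c_1e^(3t)cos(4t) + 3c_2e^(3t)sin(4t) - 2c_2e^(3t)cos(4t)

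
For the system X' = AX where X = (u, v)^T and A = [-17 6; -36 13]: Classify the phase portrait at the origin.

saddle

A = [[-17,6],[-36,13]]; det(A-λI) = λ^2 + 4λ - 5.
λ = -5, 1: opposite signs.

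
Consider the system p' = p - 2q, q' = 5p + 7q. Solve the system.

Coefficient matrix A = [[1, -2], [5, 7]].
Characteristic polynomial det(A - λI) = λ^2 - 8λ + 17 = 0.
Eigenvalues λ = 4 ± i (complex conjugate pair).
For λ=4+i: an eigenvector is (-1,1) - i(1,-2) = (-1 - i, 1 + 2i).
A real fundamental pair from Re and Im of e^((4+i)t)v: X_1 = e^(4t)(cos(t)·(-1,1) + sin(t)·(1,-2)), X_2 = e^(4t)(sin(t)·(-1,1) - cos(t)·(1,-2)).
General solution: c_1X_1 + c_2X_2.

p(t) = c_1e^(4t)sin(t) - c_1e^(4t)cos(t) - c_2e^(4t)sin(t) - c_2e^(4t)cos(t), q(t) = -2c_1e^(4t)sin(t) + c_1e^(4t)cos(t) + c_2e^(4t)sin(t) + 2c_2e^(4t)cos(t)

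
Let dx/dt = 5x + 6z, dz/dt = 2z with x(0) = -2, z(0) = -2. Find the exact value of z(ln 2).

A = [[5,6],[0,2]]; eigenvalues λ = 2, 5.
Eigenvectors: (2,-1) for λ=2, (1,0) for λ=5.
From the initial condition, c_1 = 2, c_2 = -6.
z(ln 2) = (2)(2^2)(-1) + (-6)(2^5)(0) = -8.

-8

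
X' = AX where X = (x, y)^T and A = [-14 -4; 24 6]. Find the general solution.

x(t) = -c_1e^(-6t) - c_2e^(-2t), y(t) = 2c_1e^(-6t) + 3c_2e^(-2t)

Coefficient matrix A = [[-14, -4], [24, 6]].
Characteristic polynomial det(A - λI) = λ^2 + 8λ + 12 = 0.
Eigenvalues λ = -6, -2.
For λ=-6: (A-λI) row 1 is [-8, -4], so an eigenvector is (-1, 2).
For λ=-2: (A-λI) row 1 is [-12, -4], so an eigenvector is (-1, 3).
General solution: c_1e^(-6t)(-1,2) + c_2e^(-2t)(-1,3).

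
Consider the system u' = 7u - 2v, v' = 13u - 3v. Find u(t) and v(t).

u(t) = -K_1e^(2t)sin(t) - K_1e^(2t)cos(t) - K_2e^(2t)sin(t) + K_2e^(2t)cos(t), v(t) = -3K_1e^(2t)sin(t) - 2K_1e^(2t)cos(t) - 2K_2e^(2t)sin(t) + 3K_2e^(2t)cos(t)

Coefficient matrix A = [[7, -2], [13, -3]].
Characteristic polynomial det(A - λI) = λ^2 - 4λ + 5 = 0.
Eigenvalues λ = 2 ± i (complex conjugate pair).
For λ=2+i: an eigenvector is (-1,-2) - i(-1,-3) = (-1 + i, -2 + 3i).
A real fundamental pair from Re and Im of e^((2+i)t)v: X_1 = e^(2t)(cos(t)·(-1,-2) + sin(t)·(-1,-3)), X_2 = e^(2t)(sin(t)·(-1,-2) - cos(t)·(-1,-3)).
General solution: K_1X_1 + K_2X_2.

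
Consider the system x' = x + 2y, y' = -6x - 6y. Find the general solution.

Coefficient matrix A = [[1, 2], [-6, -6]].
Characteristic polynomial det(A - λI) = λ^2 + 5λ + 6 = 0.
Eigenvalues λ = -3, -2.
For λ=-3: (A-λI) row 1 is [4, 2], so an eigenvector is (1, -2).
For λ=-2: (A-λI) row 1 is [3, 2], so an eigenvector is (2, -3).
General solution: K_1e^(-3t)(1,-2) + K_2e^(-2t)(2,-3).

x(t) = K_1e^(-3t) + 2K_2e^(-2t), y(t) = -2K_1e^(-3t) - 3K_2e^(-2t)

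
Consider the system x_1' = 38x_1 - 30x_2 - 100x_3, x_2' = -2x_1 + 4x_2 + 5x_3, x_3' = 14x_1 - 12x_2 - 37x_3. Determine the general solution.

x_1(t) = 5c_1e^(-2t) - 5c_2e^(4t) + 2c_3e^(3t), x_2(t) = c_2e^(4t) - c_3e^(3t), x_3(t) = 2c_1e^(-2t) - 2c_2e^(4t) + c_3e^(3t)

Coefficient matrix A = [[38, -30, -100], [-2, 4, 5], [14, -12, -37]].
det(A - λI) = 0 gives eigenvalues λ = -2, 4, 3.
For λ=-2: eigenvector (5,0,2).
For λ=4: eigenvector (-5,1,-2).
For λ=3: eigenvector (2,-1,1).
General solution: c_1e^(-2t)(5,0,2) + c_2e^(4t)(-5,1,-2) + c_3e^(3t)(2,-1,1).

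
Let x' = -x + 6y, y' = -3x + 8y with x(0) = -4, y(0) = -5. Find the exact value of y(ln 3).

A = [[-1,6],[-3,8]]; eigenvalues λ = 2, 5.
Eigenvectors: (2,1) for λ=2, (1,1) for λ=5.
From the initial condition, c_1 = 1, c_2 = -6.
y(ln 3) = (1)(3^2)(1) + (-6)(3^5)(1) = -1449.

-1449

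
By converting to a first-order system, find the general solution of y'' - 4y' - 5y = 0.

y(t) = K_1e^(5t) + K_2e^(-t)

Let x_1 = y, x_2 = y'. Then x_1' = x_2 and x_2' = 5x_1 + 4x_2.
A = [[0,1],[5,4]]; det(A-λI) = λ^2 - 4λ - 5.
Eigenvalues λ = 5, -1 with eigenvectors (1,5), (1,-1).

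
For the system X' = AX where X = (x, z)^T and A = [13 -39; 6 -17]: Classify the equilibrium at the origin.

A = [[13,-39],[6,-17]]; det(A-λI) = λ^2 + 4λ + 13.
λ = -2 ± 3i: negative real part.

stable spiral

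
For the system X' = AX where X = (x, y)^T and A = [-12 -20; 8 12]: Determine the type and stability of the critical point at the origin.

A = [[-12,-20],[8,12]]; det(A-λI) = λ^2 + 16.
λ = 0 ± 4i: zero real part.

center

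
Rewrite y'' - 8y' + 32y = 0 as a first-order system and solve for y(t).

y(t) = K_1e^(4t)cos(4t) + K_2e^(4t)sin(4t)

Let x_1 = y, x_2 = y'. Then x_1' = x_2 and x_2' = -32x_1 + 8x_2.
A = [[0,1],[-32,8]]; det(A-λI) = λ^2 - 8λ + 32.
Eigenvalues λ = 4 ± 4i.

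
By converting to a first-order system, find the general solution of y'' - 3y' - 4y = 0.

y(t) = c_1e^(-t) + c_2e^(4t)

Let x_1 = y, x_2 = y'. Then x_1' = x_2 and x_2' = 4x_1 + 3x_2.
A = [[0,1],[4,3]]; det(A-λI) = λ^2 - 3λ - 4.
Eigenvalues λ = -1, 4 with eigenvectors (1,-1), (1,4).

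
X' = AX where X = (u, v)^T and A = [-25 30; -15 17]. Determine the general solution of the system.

Coefficient matrix A = [[-25, 30], [-15, 17]].
Characteristic polynomial det(A - λI) = λ^2 + 8λ + 25 = 0.
Eigenvalues λ = -4 ± 3i (complex conjugate pair).
For λ=-4+3i: an eigenvector is (3,2) - i(-1,-1) = (3 + i, 2 + i).
A real fundamental pair from Re and Im of e^((-4+3i)t)v: X_1 = e^(-4t)(cos(3t)·(3,2) + sin(3t)·(-1,-1)), X_2 = e^(-4t)(sin(3t)·(3,2) - cos(3t)·(-1,-1)).
General solution: K_1X_1 + K_2X_2.

u(t) = -K_1e^(-4t)sin(3t) + 3K_1e^(-4t)cos(3t) + 3K_2e^(-4t)sin(3t) + K_2e^(-4t)cos(3t), v(t) = -K_1e^(-4t)sin(3t) + 2K_1e^(-4t)cos(3t) + 2K_2e^(-4t)sin(3t) + K_2e^(-4t)cos(3t)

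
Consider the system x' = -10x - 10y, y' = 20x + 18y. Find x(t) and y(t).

x(t) = C_1e^(4t)sin(2t) + 2C_1e^(4t)cos(2t) + 2C_2e^(4t)sin(2t) - C_2e^(4t)cos(2t), y(t) = -C_1e^(4t)sin(2t) - 3C_1e^(4t)cos(2t) - 3C_2e^(4t)sin(2t) + C_2e^(4t)cos(2t)

Coefficient matrix A = [[-10, -10], [20, 18]].
Characteristic polynomial det(A - λI) = λ^2 - 8λ + 20 = 0.
Eigenvalues λ = 4 ± 2i (complex conjugate pair).
For λ=4+2i: an eigenvector is (2,-3) - i(1,-1) = (2 - i, -3 + i).
A real fundamental pair from Re and Im of e^((4+2i)t)v: X_1 = e^(4t)(cos(2t)·(2,-3) + sin(2t)·(1,-1)), X_2 = e^(4t)(sin(2t)·(2,-3) - cos(2t)·(1,-1)).
General solution: C_1X_1 + C_2X_2.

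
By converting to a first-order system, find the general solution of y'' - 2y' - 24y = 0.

Let x_1 = y, x_2 = y'. Then x_1' = x_2 and x_2' = 24x_1 + 2x_2.
A = [[0,1],[24,2]]; det(A-λI) = λ^2 - 2λ - 24.
Eigenvalues λ = -4, 6 with eigenvectors (1,-4), (1,6).

y(t) = C_1e^(-4t) + C_2e^(6t)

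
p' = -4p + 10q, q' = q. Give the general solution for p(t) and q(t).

p(t) = -2K_1e^(t) - K_2e^(-4t), q(t) = -K_1e^(t)

Coefficient matrix A = [[-4, 10], [0, 1]].
Characteristic polynomial det(A - λI) = λ^2 + 3λ - 4 = 0.
Eigenvalues λ = 1, -4.
For λ=1: (A-λI) row 1 is [-5, 10], so an eigenvector is (-2, -1).
For λ=-4: (A-λI) row 1 is [0, 10], so an eigenvector is (-1, 0).
General solution: K_1e^(t)(-2,-1) + K_2e^(-4t)(-1,0).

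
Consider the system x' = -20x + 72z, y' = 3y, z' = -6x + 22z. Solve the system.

x(t) = 3K_2e^(4t) - 4K_3e^(-2t), y(t) = K_1e^(3t), z(t) = K_2e^(4t) - K_3e^(-2t)

Coefficient matrix A = [[-20, 0, 72], [0, 3, 0], [-6, 0, 22]].
det(A - λI) = 0 gives eigenvalues λ = 3, 4, -2.
For λ=3: eigenvector (0,1,0).
For λ=4: eigenvector (3,0,1).
For λ=-2: eigenvector (-4,0,-1).
General solution: K_1e^(3t)(0,1,0) + K_2e^(4t)(3,0,1) + K_3e^(-2t)(-4,0,-1).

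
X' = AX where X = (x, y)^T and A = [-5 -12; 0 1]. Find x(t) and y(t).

Coefficient matrix A = [[-5, -12], [0, 1]].
Characteristic polynomial det(A - λI) = λ^2 + 4λ - 5 = 0.
Eigenvalues λ = 1, -5.
For λ=1: (A-λI) row 1 is [-6, -12], so an eigenvector is (-2, 1).
For λ=-5: (A-λI) row 1 is [0, -12], so an eigenvector is (1, 0).
General solution: c_1e^(t)(-2,1) + c_2e^(-5t)(1,0).

x(t) = -2c_1e^(t) + c_2e^(-5t), y(t) = c_1e^(t)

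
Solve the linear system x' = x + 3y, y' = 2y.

x(t) = c_1e^(t) - 3c_2e^(2t), y(t) = -c_2e^(2t)

Coefficient matrix A = [[1, 3], [0, 2]].
Characteristic polynomial det(A - λI) = λ^2 - 3λ + 2 = 0.
Eigenvalues λ = 1, 2.
For λ=1: (A-λI) row 1 is [0, 3], so an eigenvector is (1, 0).
For λ=2: (A-λI) row 1 is [-1, 3], so an eigenvector is (-3, -1).
General solution: c_1e^(t)(1,0) + c_2e^(2t)(-3,-1).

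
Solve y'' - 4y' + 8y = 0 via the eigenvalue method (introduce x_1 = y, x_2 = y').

Let x_1 = y, x_2 = y'. Then x_1' = x_2 and x_2' = -8x_1 + 4x_2.
A = [[0,1],[-8,4]]; det(A-λI) = λ^2 - 4λ + 8.
Eigenvalues λ = 2 ± 2i.

y(t) = C_1e^(2t)cos(2t) + C_2e^(2t)sin(2t)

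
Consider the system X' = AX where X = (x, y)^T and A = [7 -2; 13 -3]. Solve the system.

Coefficient matrix A = [[7, -2], [13, -3]].
Characteristic polynomial det(A - λI) = λ^2 - 4λ + 5 = 0.
Eigenvalues λ = 2 ± i (complex conjugate pair).
For λ=2+i: an eigenvector is (1,3) - i(-1,-2) = (1 + i, 3 + 2i).
A real fundamental pair from Re and Im of e^((2+i)t)v: X_1 = e^(2t)(cos(t)·(1,3) + sin(t)·(-1,-2)), X_2 = e^(2t)(sin(t)·(1,3) - cos(t)·(-1,-2)).
General solution: c_1X_1 + c_2X_2.

x(t) = -c_1e^(2t)sin(t) + c_1e^(2t)cos(t) + c_2e^(2t)sin(t) + c_2e^(2t)cos(t), y(t) = -2c_1e^(2t)sin(t) + 3c_1e^(2t)cos(t) + 3c_2e^(2t)sin(t) + 2c_2e^(2t)cos(t)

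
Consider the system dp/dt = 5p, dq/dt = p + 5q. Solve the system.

p(t) = C_2e^(5t), q(t) = C_1e^(5t) + C_2te^(5t) + 3C_2e^(5t)

Coefficient matrix A = [[5, 0], [1, 5]].
Characteristic polynomial det(A - λI) = λ^2 - 10λ + 25 = 0.
Single eigenvalue λ = 5 with algebraic multiplicity 2.
Eigenvector v = (0,1); generalized eigenvector w with (A-λI)w=v is (1,3).
General solution: e^(5t)[C_1·v + C_2·(t·v + w)].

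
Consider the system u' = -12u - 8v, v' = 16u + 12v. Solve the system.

Coefficient matrix A = [[-12, -8], [16, 12]].
Characteristic polynomial det(A - λI) = λ^2 - 16 = 0.
Eigenvalues λ = -4, 4.
For λ=-4: (A-λI) row 1 is [-8, -8], so an eigenvector is (1, -1).
For λ=4: (A-λI) row 1 is [-16, -8], so an eigenvector is (-1, 2).
General solution: K_1e^(-4t)(1,-1) + K_2e^(4t)(-1,2).

u(t) = K_1e^(-4t) - K_2e^(4t), v(t) = -K_1e^(-4t) + 2K_2e^(4t)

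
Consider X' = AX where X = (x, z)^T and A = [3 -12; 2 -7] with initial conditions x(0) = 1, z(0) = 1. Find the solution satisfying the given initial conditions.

x(t) = -3e^(-t) + 4e^(-3t), z(t) = -e^(-t) + 2e^(-3t)

Coefficient matrix A = [[3, -12], [2, -7]].
Characteristic polynomial det(A - λI) = λ^2 + 4λ + 3 = 0.
Eigenvalues λ = -3, -1.
For λ=-3: (A-λI) row 1 is [6, -12], so an eigenvector is (-2, -1).
For λ=-1: (A-λI) row 1 is [4, -12], so an eigenvector is (3, 1).
General solution: K_1e^(-3t)(-2,-1) + K_2e^(-t)(3,1).
Applying x(0)=1, z(0)=1 gives K_1=-2, K_2=-1.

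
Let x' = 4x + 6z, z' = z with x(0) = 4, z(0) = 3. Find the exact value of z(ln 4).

12

A = [[4,6],[0,1]]; eigenvalues λ = 1, 4.
Eigenvectors: (-2,1) for λ=1, (-1,0) for λ=4.
From the initial condition, c_1 = 3, c_2 = -10.
z(ln 4) = (3)(4^1)(1) + (-10)(4^4)(0) = 12.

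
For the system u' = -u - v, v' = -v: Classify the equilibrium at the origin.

stable improper node

A = [[-1,-1],[0,-1]]; det(A-λI) = λ^2 + 2λ + 1.
repeated λ = -1 with a single eigenvector.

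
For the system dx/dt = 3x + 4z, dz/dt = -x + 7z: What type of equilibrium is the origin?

A = [[3,4],[-1,7]]; det(A-λI) = λ^2 - 10λ + 25.
repeated λ = 5 with a single eigenvector.

unstable improper node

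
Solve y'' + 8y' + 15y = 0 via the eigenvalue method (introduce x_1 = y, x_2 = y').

y(t) = C_1e^(-3t) + C_2e^(-5t)

Let x_1 = y, x_2 = y'. Then x_1' = x_2 and x_2' = -15x_1 - 8x_2.
A = [[0,1],[-15,-8]]; det(A-λI) = λ^2 + 8λ + 15.
Eigenvalues λ = -3, -5 with eigenvectors (1,-3), (1,-5).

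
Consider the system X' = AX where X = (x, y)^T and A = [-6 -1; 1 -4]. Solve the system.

x(t) = -C_1e^(-5t) - C_2te^(-5t) + 2C_2e^(-5t), y(t) = C_1e^(-5t) + C_2te^(-5t) - C_2e^(-5t)

Coefficient matrix A = [[-6, -1], [1, -4]].
Characteristic polynomial det(A - λI) = λ^2 + 10λ + 25 = 0.
Single eigenvalue λ = -5 with algebraic multiplicity 2.
Eigenvector v = (-1,1); generalized eigenvector w with (A-λI)w=v is (2,-1).
General solution: e^(-5t)[C_1·v + C_2·(t·v + w)].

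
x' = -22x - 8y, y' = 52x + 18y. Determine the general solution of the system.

Coefficient matrix A = [[-22, -8], [52, 18]].
Characteristic polynomial det(A - λI) = λ^2 + 4λ + 20 = 0.
Eigenvalues λ = -2 ± 4i (complex conjugate pair).
For λ=-2+4i: an eigenvector is (-1,3) - i(-1,2) = (-1 + i, 3 - 2i).
A real fundamental pair from Re and Im of e^((-2+4i)t)v: X_1 = e^(-2t)(cos(4t)·(-1,3) + sin(4t)·(-1,2)), X_2 = e^(-2t)(sin(4t)·(-1,3) - cos(4t)·(-1,2)).
General solution: c_1X_1 + c_2X_2.

x(t) = -c_1e^(-2t)sin(4t) - c_1e^(-2t)cos(4t) - c_2e^(-2t)sin(4t) + c_2e^(-2t)cos(4t), y(t) = 2c_1e^(-2t)sin(4t) + 3c_1e^(-2t)cos(4t) + 3c_2e^(-2t)sin(4t) - 2c_2e^(-2t)cos(4t)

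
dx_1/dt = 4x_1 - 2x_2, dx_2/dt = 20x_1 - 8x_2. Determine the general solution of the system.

x_1(t) = -C_1e^(-2t)cos(2t) - C_2e^(-2t)sin(2t), x_2(t) = -C_1e^(-2t)sin(2t) - 3C_1e^(-2t)cos(2t) - 3C_2e^(-2t)sin(2t) + C_2e^(-2t)cos(2t)

Coefficient matrix A = [[4, -2], [20, -8]].
Characteristic polynomial det(A - λI) = λ^2 + 4λ + 8 = 0.
Eigenvalues λ = -2 ± 2i (complex conjugate pair).
For λ=-2+2i: an eigenvector is (-1,-3) - i(0,-1) = (-1, -3 + i).
A real fundamental pair from Re and Im of e^((-2+2i)t)v: X_1 = e^(-2t)(cos(2t)·(-1,-3) + sin(2t)·(0,-1)), X_2 = e^(-2t)(sin(2t)·(-1,-3) - cos(2t)·(0,-1)).
General solution: C_1X_1 + C_2X_2.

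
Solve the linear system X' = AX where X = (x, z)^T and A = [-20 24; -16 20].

Coefficient matrix A = [[-20, 24], [-16, 20]].
Characteristic polynomial det(A - λI) = λ^2 - 16 = 0.
Eigenvalues λ = -4, 4.
For λ=-4: (A-λI) row 1 is [-16, 24], so an eigenvector is (3, 2).
For λ=4: (A-λI) row 1 is [-24, 24], so an eigenvector is (1, 1).
General solution: K_1e^(-4t)(3,2) + K_2e^(4t)(1,1).

x(t) = 3K_1e^(-4t) + K_2e^(4t), z(t) = 2K_1e^(-4t) + K_2e^(4t)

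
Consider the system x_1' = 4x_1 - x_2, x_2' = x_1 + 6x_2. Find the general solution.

Coefficient matrix A = [[4, -1], [1, 6]].
Characteristic polynomial det(A - λI) = λ^2 - 10λ + 25 = 0.
Single eigenvalue λ = 5 with algebraic multiplicity 2.
Eigenvector v = (-1,1); generalized eigenvector w with (A-λI)w=v is (-2,3).
General solution: e^(5t)[C_1·v + C_2·(t·v + w)].

x_1(t) = -C_1e^(5t) - C_2te^(5t) - 2C_2e^(5t), x_2(t) = C_1e^(5t) + C_2te^(5t) + 3C_2e^(5t)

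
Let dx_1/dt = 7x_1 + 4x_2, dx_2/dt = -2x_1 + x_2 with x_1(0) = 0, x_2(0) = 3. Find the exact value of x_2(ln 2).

-48

A = [[7,4],[-2,1]]; eigenvalues λ = 5, 3.
Eigenvectors: (-2,1) for λ=5, (-1,1) for λ=3.
From the initial condition, c_1 = -3, c_2 = 6.
x_2(ln 2) = (-3)(2^5)(1) + (6)(2^3)(1) = -48.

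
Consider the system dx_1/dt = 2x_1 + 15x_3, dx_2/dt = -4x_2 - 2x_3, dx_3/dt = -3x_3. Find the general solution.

Coefficient matrix A = [[2, 0, 15], [0, -4, -2], [0, 0, -3]].
det(A - λI) = 0 gives eigenvalues λ = -3, -4, 2.
For λ=-3: eigenvector (-3,-2,1).
For λ=-4: eigenvector (0,1,0).
For λ=2: eigenvector (1,0,0).
General solution: C_1e^(-3t)(-3,-2,1) + C_2e^(-4t)(0,1,0) + C_3e^(2t)(1,0,0).

x_1(t) = -3C_1e^(-3t) + C_3e^(2t), x_2(t) = -2C_1e^(-3t) + C_2e^(-4t), x_3(t) = C_1e^(-3t)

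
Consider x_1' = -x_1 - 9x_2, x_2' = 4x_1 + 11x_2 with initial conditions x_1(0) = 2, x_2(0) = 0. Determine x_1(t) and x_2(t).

Coefficient matrix A = [[-1, -9], [4, 11]].
Characteristic polynomial det(A - λI) = λ^2 - 10λ + 25 = 0.
Single eigenvalue λ = 5 with algebraic multiplicity 2.
Eigenvector v = (3,-2); generalized eigenvector w with (A-λI)w=v is (-2,1).
General solution: e^(5t)[C_1·v + C_2·(t·v + w)].
Applying x_1(0)=2, x_2(0)=0 gives C_1=-2, C_2=-4.

x_1(t) = -12te^(5t) + 2e^(5t), x_2(t) = 8te^(5t)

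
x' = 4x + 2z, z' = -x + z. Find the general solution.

Coefficient matrix A = [[4, 2], [-1, 1]].
Characteristic polynomial det(A - λI) = λ^2 - 5λ + 6 = 0.
Eigenvalues λ = 3, 2.
For λ=3: (A-λI) row 1 is [1, 2], so an eigenvector is (2, -1).
For λ=2: (A-λI) row 1 is [2, 2], so an eigenvector is (-1, 1).
General solution: C_1e^(3t)(2,-1) + C_2e^(2t)(-1,1).

x(t) = 2C_1e^(3t) - C_2e^(2t), z(t) = -C_1e^(3t) + C_2e^(2t)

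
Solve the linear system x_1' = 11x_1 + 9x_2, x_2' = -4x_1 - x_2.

Coefficient matrix A = [[11, 9], [-4, -1]].
Characteristic polynomial det(A - λI) = λ^2 - 10λ + 25 = 0.
Single eigenvalue λ = 5 with algebraic multiplicity 2.
Eigenvector v = (-3,2); generalized eigenvector w with (A-λI)w=v is (-2,1).
General solution: e^(5t)[K_1·v + K_2·(t·v + w)].

x_1(t) = -3K_1e^(5t) - 3K_2te^(5t) - 2K_2e^(5t), x_2(t) = 2K_1e^(5t) + 2K_2te^(5t) + K_2e^(5t)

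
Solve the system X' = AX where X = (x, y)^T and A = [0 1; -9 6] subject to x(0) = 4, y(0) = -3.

x(t) = -15te^(3t) + 4e^(3t), y(t) = -45te^(3t) - 3e^(3t)

Coefficient matrix A = [[0, 1], [-9, 6]].
Characteristic polynomial det(A - λI) = λ^2 - 6λ + 9 = 0.
Single eigenvalue λ = 3 with algebraic multiplicity 2.
Eigenvector v = (-1,-3); generalized eigenvector w with (A-λI)w=v is (1,2).
General solution: e^(3t)[K_1·v + K_2·(t·v + w)].
Applying x(0)=4, y(0)=-3 gives K_1=11, K_2=15.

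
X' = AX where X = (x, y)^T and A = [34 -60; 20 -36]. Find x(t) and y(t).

x(t) = -3C_1e^(-6t) - 2C_2e^(4t), y(t) = -2C_1e^(-6t) - C_2e^(4t)

Coefficient matrix A = [[34, -60], [20, -36]].
Characteristic polynomial det(A - λI) = λ^2 + 2λ - 24 = 0.
Eigenvalues λ = -6, 4.
For λ=-6: (A-λI) row 1 is [40, -60], so an eigenvector is (-3, -2).
For λ=4: (A-λI) row 1 is [30, -60], so an eigenvector is (-2, -1).
General solution: C_1e^(-6t)(-3,-2) + C_2e^(4t)(-2,-1).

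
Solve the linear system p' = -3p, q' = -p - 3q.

p(t) = c_2e^(-3t), q(t) = -c_1e^(-3t) - c_2te^(-3t) + c_2e^(-3t)

Coefficient matrix A = [[-3, 0], [-1, -3]].
Characteristic polynomial det(A - λI) = λ^2 + 6λ + 9 = 0.
Single eigenvalue λ = -3 with algebraic multiplicity 2.
Eigenvector v = (0,-1); generalized eigenvector w with (A-λI)w=v is (1,1).
General solution: e^(-3t)[c_1·v + c_2·(t·v + w)].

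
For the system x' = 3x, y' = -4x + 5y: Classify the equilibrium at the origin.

A = [[3,0],[-4,5]]; det(A-λI) = λ^2 - 8λ + 15.
λ = 3, 5: both positive.

unstable node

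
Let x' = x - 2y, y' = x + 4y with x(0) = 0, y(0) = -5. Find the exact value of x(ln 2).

40

A = [[1,-2],[1,4]]; eigenvalues λ = 3, 2.
Eigenvectors: (-1,1) for λ=3, (-2,1) for λ=2.
From the initial condition, c_1 = -10, c_2 = 5.
x(ln 2) = (-10)(2^3)(-1) + (5)(2^2)(-2) = 40.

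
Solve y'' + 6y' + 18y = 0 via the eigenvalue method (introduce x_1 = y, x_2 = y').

Let x_1 = y, x_2 = y'. Then x_1' = x_2 and x_2' = -18x_1 - 6x_2.
A = [[0,1],[-18,-6]]; det(A-λI) = λ^2 + 6λ + 18.
Eigenvalues λ = -3 ± 3i.

y(t) = C_1e^(-3t)cos(3t) + C_2e^(-3t)sin(3t)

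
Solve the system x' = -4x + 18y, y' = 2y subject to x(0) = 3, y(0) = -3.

Coefficient matrix A = [[-4, 18], [0, 2]].
Characteristic polynomial det(A - λI) = λ^2 + 2λ - 8 = 0.
Eigenvalues λ = -4, 2.
For λ=-4: (A-λI) row 1 is [0, 18], so an eigenvector is (1, 0).
For λ=2: (A-λI) row 1 is [-6, 18], so an eigenvector is (3, 1).
General solution: K_1e^(-4t)(1,0) + K_2e^(2t)(3,1).
Applying x(0)=3, y(0)=-3 gives K_1=12, K_2=-3.

x(t) = -9e^(2t) + 12e^(-4t), y(t) = -3e^(2t)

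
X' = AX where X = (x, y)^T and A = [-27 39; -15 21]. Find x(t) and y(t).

x(t) = -2C_1e^(-3t)sin(3t) - 3C_1e^(-3t)cos(3t) - 3C_2e^(-3t)sin(3t) + 2C_2e^(-3t)cos(3t), y(t) = -C_1e^(-3t)sin(3t) - 2C_1e^(-3t)cos(3t) - 2C_2e^(-3t)sin(3t) + C_2e^(-3t)cos(3t)

Coefficient matrix A = [[-27, 39], [-15, 21]].
Characteristic polynomial det(A - λI) = λ^2 + 6λ + 18 = 0.
Eigenvalues λ = -3 ± 3i (complex conjugate pair).
For λ=-3+3i: an eigenvector is (-3,-2) - i(-2,-1) = (-3 + 2i, -2 + i).
A real fundamental pair from Re and Im of e^((-3+3i)t)v: X_1 = e^(-3t)(cos(3t)·(-3,-2) + sin(3t)·(-2,-1)), X_2 = e^(-3t)(sin(3t)·(-3,-2) - cos(3t)·(-2,-1)).
General solution: C_1X_1 + C_2X_2.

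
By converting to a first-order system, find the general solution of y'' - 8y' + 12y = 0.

y(t) = C_1e^(6t) + C_2e^(2t)

Let x_1 = y, x_2 = y'. Then x_1' = x_2 and x_2' = -12x_1 + 8x_2.
A = [[0,1],[-12,8]]; det(A-λI) = λ^2 - 8λ + 12.
Eigenvalues λ = 6, 2 with eigenvectors (1,6), (1,2).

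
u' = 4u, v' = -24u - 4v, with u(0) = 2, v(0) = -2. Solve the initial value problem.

u(t) = 2e^(4t), v(t) = -6e^(4t) + 4e^(-4t)

Coefficient matrix A = [[4, 0], [-24, -4]].
Characteristic polynomial det(A - λI) = λ^2 - 16 = 0.
Eigenvalues λ = -4, 4.
For λ=-4: (A-λI) row 1 is [8, 0], so an eigenvector is (0, 1).
For λ=4: (A-λI) row 2 is [-24, -8], so an eigenvector is (1, -3).
General solution: c_1e^(-4t)(0,1) + c_2e^(4t)(1,-3).
Applying u(0)=2, v(0)=-2 gives c_1=4, c_2=2.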